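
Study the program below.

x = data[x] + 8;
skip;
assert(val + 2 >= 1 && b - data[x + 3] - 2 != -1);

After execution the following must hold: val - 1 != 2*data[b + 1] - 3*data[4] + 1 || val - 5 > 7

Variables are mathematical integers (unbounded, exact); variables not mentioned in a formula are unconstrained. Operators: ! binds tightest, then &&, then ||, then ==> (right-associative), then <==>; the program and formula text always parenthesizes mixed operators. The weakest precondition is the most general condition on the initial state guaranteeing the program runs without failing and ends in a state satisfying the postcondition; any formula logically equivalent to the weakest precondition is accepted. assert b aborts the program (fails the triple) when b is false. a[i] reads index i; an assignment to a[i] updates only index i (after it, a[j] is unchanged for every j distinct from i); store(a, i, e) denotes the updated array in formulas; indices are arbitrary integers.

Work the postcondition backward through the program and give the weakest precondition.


Working backward. After the program, the postcondition val - 1 != 2*data[b + 1] - 3*data[4] + 1 || val - 5 > 7 must hold; in canonical form it is 3*data[4] + val != 2*data[b + 1] + 2 || val > 12.
Before assert val + 2 >= 1 && b - data[x + 3] - 2 != -1: val >= -1 && b != data[x + 3] + 1 && (3*data[4] + val != 2*data[b + 1] + 2 || val > 12)
Before skip: val >= -1 && b != data[x + 3] + 1 && (3*data[4] + val != 2*data[b + 1] + 2 || val > 12)
Before x := data[x] + 8: val >= -1 && b != data[data[x] + 11] + 1 && (3*data[4] + val != 2*data[b + 1] + 2 || val > 12)
Answer: WP = val >= -1 && b != data[data[x] + 11] + 1 && (3*data[4] + val != 2*data[b + 1] + 2 || val > 12)


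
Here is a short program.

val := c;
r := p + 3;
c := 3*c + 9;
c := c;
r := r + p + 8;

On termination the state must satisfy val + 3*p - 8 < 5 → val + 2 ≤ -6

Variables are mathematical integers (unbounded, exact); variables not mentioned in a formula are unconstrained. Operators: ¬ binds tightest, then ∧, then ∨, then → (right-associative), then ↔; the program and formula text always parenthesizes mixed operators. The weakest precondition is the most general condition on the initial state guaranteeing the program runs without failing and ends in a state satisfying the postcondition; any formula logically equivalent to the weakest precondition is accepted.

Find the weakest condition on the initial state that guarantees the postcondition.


Working backward. After the program, the postcondition val + 3*p - 8 < 5 → val + 2 ≤ -6 must hold; in canonical form it is 3*p + val < 13 → val ≤ -8.
Before r := r + p + 8: 3*p + val < 13 → val ≤ -8
Before c := c: 3*p + val < 13 → val ≤ -8
Before c := 3*c + 9: 3*p + val < 13 → val ≤ -8
Before r := p + 3: 3*p + val < 13 → val ≤ -8
Before val := c: c + 3*p < 13 → c ≤ -8
Answer: WP = c + 3*p < 13 → c ≤ -8


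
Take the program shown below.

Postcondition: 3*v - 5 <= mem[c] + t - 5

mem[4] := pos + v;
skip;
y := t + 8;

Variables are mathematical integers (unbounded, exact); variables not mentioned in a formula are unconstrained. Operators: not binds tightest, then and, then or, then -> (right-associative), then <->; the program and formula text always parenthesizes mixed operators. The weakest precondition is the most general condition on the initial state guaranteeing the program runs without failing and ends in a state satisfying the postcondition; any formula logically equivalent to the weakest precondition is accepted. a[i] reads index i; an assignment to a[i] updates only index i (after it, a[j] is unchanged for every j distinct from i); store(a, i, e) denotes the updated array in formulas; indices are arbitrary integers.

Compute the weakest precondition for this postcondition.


Working backward. After the program, the postcondition 3*v - 5 <= mem[c] + t - 5 must hold; in canonical form it is 3*v <= mem[c] + t.
Before y := t + 8: 3*v <= mem[c] + t
Before skip: 3*v <= mem[c] + t
Before mem[4] := pos + v: 3*v <= store(mem, 4, pos + v)[c] + t
Answer: WP = 3*v <= store(mem, 4, pos + v)[c] + t


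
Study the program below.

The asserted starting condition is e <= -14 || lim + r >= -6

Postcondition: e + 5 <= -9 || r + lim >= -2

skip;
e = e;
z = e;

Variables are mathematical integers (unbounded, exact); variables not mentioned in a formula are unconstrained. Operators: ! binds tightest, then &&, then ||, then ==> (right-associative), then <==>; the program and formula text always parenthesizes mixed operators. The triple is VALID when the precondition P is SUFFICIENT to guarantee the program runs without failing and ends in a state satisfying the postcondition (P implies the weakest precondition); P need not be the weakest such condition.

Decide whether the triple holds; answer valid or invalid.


Working backward. After the program, the postcondition e + 5 <= -9 || r + lim >= -2 must hold; in canonical form it is e <= -14 || lim + r >= -2.
Before z := e: e <= -14 || lim + r >= -2
Before e := e: e <= -14 || lim + r >= -2
Before skip: e <= -14 || lim + r >= -2
The weakest precondition is e <= -14 || lim + r >= -2.
Check whether e <= -14 || lim + r >= -6 implies it.
Countermodel: at the initial state e = -13, lim = -6, r = 0, the precondition holds but the weakest precondition fails.
Answer: invalid


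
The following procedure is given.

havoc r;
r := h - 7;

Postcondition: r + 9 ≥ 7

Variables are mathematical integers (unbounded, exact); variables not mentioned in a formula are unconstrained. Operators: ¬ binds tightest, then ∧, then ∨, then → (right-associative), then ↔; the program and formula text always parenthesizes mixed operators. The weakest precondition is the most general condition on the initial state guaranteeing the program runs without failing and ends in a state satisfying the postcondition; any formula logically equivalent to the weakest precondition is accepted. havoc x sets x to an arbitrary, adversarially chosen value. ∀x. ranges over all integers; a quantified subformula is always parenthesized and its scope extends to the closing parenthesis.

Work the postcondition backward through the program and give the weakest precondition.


Working backward. After the program, the postcondition r + 9 ≥ 7 must hold; in canonical form it is r ≥ -2.
Before r := h - 7: h ≥ 5
Before havoc r: h ≥ 5
Answer: WP = h ≥ 5


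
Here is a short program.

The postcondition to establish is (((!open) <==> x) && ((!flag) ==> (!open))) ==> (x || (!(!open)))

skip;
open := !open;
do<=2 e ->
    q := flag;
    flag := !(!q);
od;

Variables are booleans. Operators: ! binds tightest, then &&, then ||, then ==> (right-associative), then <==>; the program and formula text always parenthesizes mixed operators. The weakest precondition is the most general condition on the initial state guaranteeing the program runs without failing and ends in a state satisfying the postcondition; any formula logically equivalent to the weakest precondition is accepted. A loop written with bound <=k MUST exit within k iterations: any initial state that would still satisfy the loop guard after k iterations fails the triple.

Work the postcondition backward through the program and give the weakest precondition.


Working backward. After the program, the postcondition (((!open) <==> x) && ((!flag) ==> (!open))) ==> (x || (!(!open))) must hold; in canonical form it is (((!open) <==> x) && ((!flag) ==> (!open))) ==> (x || open).
Before the loop (bound <=2), unroll the exhaustion recursion (WP_0 = exit-now case; WP_j = one more guarded iteration, up to j = 2):
  WP_0: (!e) && ((((!open) <==> x) && ((!flag) ==> (!open))) ==> (x || open))
  WP_1: (e ==> ((!e) && ((((!open) <==> x) && ((!flag) ==> (!open))) ==> (x || open)))) && ((!e) ==> ((((!open) <==> x) && ((!flag) ==> (!open))) ==> (x || open)))
  WP_2: (e ==> ((e ==> ((!e) && ((((!open) <==> x) && ((!flag) ==> (!open))) ==> (x || open)))) && ((!e) ==> ((((!open) <==> x) && ((!flag) ==> (!open))) ==> (x || open))))) && ((!e) ==> ((((!open) <==> x) && ((!flag) ==> (!open))) ==> (x || open)))
So before the loop: (e ==> ((e ==> ((!e) && ((((!open) <==> x) && ((!flag) ==> (!open))) ==> (x || open)))) && ((!e) ==> ((((!open) <==> x) && ((!flag) ==> (!open))) ==> (x || open))))) && ((!e) ==> ((((!open) <==> x) && ((!flag) ==> (!open))) ==> (x || open)))
Before open := !open: (e ==> ((e ==> ((!e) && (((open <==> x) && ((!flag) ==> open)) ==> (x || (!open))))) && ((!e) ==> (((open <==> x) && ((!flag) ==> open)) ==> (x || (!open)))))) && ((!e) ==> (((open <==> x) && ((!flag) ==> open)) ==> (x || (!open))))
Before skip: (e ==> ((e ==> ((!e) && (((open <==> x) && ((!flag) ==> open)) ==> (x || (!open))))) && ((!e) ==> (((open <==> x) && ((!flag) ==> open)) ==> (x || (!open)))))) && ((!e) ==> (((open <==> x) && ((!flag) ==> open)) ==> (x || (!open))))
Answer: WP = (e ==> ((e ==> ((!e) && (((open <==> x) && ((!flag) ==> open)) ==> (x || (!open))))) && ((!e) ==> (((open <==> x) && ((!flag) ==> open)) ==> (x || (!open)))))) && ((!e) ==> (((open <==> x) && ((!flag) ==> open)) ==> (x || (!open))))


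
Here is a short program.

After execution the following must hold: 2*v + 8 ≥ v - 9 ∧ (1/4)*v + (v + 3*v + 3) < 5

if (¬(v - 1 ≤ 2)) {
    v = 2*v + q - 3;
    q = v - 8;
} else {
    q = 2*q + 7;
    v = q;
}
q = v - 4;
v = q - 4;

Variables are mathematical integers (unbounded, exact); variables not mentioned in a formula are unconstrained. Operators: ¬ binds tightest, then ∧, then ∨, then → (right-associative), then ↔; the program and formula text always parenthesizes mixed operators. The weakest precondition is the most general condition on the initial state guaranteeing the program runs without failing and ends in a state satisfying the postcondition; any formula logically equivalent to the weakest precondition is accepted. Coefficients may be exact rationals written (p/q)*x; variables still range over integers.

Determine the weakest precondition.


Working backward. After the program, the postcondition 2*v + 8 ≥ v - 9 ∧ (1/4)*v + (v + 3*v + 3) < 5 must hold; in canonical form it is v ≥ -17 ∧ (17/4)*v < 2.
Before v := q - 4: q ≥ -13 ∧ (17/4)*q < 19
Before q := v - 4: v ≥ -9 ∧ (17/4)*v < 36
Then branch requires q + 2*v ≥ -6 ∧ (17/4)*q + (17/2)*v < 195/4; else branch requires 2*q ≥ -16 ∧ (17/2)*q < 25/4.
Before the if: ((¬(v ≤ 3)) → (q + 2*v ≥ -6 ∧ (17/4)*q + (17/2)*v < 195/4)) ∧ (v ≤ 3 → (2*q ≥ -16 ∧ (17/2)*q < 25/4))
Answer: WP = ((¬(v ≤ 3)) → (q + 2*v ≥ -6 ∧ (17/4)*q + (17/2)*v < 195/4)) ∧ (v ≤ 3 → (2*q ≥ -16 ∧ (17/2)*q < 25/4))


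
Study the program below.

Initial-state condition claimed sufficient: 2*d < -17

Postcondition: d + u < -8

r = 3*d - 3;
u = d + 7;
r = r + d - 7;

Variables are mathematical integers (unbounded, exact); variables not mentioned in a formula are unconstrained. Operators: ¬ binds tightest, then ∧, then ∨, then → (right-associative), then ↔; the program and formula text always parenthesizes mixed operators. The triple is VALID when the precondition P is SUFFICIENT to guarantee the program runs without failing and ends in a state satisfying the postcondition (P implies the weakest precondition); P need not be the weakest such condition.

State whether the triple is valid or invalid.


Working backward. After the program, d + u < -8 must hold.
Before r := r + d - 7: d + u < -8
Before u := d + 7: 2*d < -15
Before r := 3*d - 3: 2*d < -15
The weakest precondition is 2*d < -15.
Check whether 2*d < -17 implies it.
Every state satisfying the precondition satisfies the weakest precondition: the implication holds.
Answer: valid


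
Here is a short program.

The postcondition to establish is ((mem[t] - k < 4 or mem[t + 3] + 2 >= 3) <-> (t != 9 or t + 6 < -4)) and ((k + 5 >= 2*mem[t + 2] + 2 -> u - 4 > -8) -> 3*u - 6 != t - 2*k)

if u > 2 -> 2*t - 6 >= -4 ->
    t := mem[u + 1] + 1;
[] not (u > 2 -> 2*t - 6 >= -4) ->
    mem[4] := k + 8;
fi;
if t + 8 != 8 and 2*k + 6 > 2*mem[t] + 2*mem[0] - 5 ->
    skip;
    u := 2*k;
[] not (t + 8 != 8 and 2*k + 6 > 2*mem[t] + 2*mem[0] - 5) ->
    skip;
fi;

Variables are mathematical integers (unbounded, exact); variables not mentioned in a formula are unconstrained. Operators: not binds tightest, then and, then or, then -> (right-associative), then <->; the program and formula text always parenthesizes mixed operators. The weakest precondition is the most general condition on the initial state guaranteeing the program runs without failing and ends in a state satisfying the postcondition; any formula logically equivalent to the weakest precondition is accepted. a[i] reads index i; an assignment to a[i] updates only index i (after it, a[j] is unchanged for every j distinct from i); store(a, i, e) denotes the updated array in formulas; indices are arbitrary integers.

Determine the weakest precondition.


Working backward. After the program, the postcondition ((mem[t] - k < 4 or mem[t + 3] + 2 >= 3) <-> (t != 9 or t + 6 < -4)) and ((k + 5 >= 2*mem[t + 2] + 2 -> u - 4 > -8) -> 3*u - 6 != t - 2*k) must hold; in canonical form it is ((mem[t] < k + 4 or mem[t + 3] >= 1) <-> (t != 9 or t < -10)) and ((k >= 2*mem[t + 2] - 3 -> u > -4) -> 2*k + 3*u != t + 6).
Then branch requires ((mem[t] < k + 4 or mem[t + 3] >= 1) <-> (t != 9 or t < -10)) and ((k >= 2*mem[t + 2] - 3 -> 2*k > -4) -> 8*k != t + 6); else branch requires ((mem[t] < k + 4 or mem[t + 3] >= 1) <-> (t != 9 or t < -10)) and ((k >= 2*mem[t + 2] - 3 -> u > -4) -> 2*k + 3*u != t + 6).
Before the if: ((t != 0 and 2*k > 2*mem[0] + 2*mem[t] - 11) -> (((mem[t] < k + 4 or mem[t + 3] >= 1) <-> (t != 9 or t < -10)) and ((k >= 2*mem[t + 2] - 3 -> 2*k > -4) -> 8*k != t + 6))) and ((not (t != 0 and 2*k > 2*mem[0] + 2*mem[t] - 11)) -> (((mem[t] < k + 4 or mem[t + 3] >= 1) <-> (t != 9 or t < -10)) and ((k >= 2*mem[t + 2] - 3 -> u > -4) -> 2*k + 3*u != t + 6)))
Then branch requires ((mem[u + 1] != -1 and 2*k > 2*mem[mem[u + 1] + 1] + 2*mem[0] - 11) -> (((mem[mem[u + 1] + 1] < k + 4 or mem[mem[u + 1] + 4] >= 1) <-> (mem[u + 1] != 8 or mem[u + 1] < -11)) and ((k >= 2*mem[mem[u + 1] + 3] - 3 -> 2*k > -4) -> 8*k != mem[u + 1] + 7))) and ((not (mem[u + 1] != -1 and 2*k > 2*mem[mem[u + 1] + 1] + 2*mem[0] - 11)) -> (((mem[mem[u + 1] + 1] < k + 4 or mem[mem[u + 1] + 4] >= 1) <-> (mem[u + 1] != 8 or mem[u + 1] < -11)) and ((k >= 2*mem[mem[u + 1] + 3] - 3 -> u > -4) -> 2*k + 3*u != mem[u + 1] + 7))); else branch requires ((t != 0 and 2*k > 2*mem[0] + 2*store(mem, 4, k + 8)[t] - 11) -> (((store(mem, 4, k + 8)[t] < k + 4 or store(mem, 4, k + 8)[t + 3] >= 1) <-> (t != 9 or t < -10)) and ((k >= 2*store(mem, 4, k + 8)[t + 2] - 3 -> 2*k > -4) -> 8*k != t + 6))) and ((not (t != 0 and 2*k > 2*mem[0] + 2*store(mem, 4, k + 8)[t] - 11)) -> (((store(mem, 4, k + 8)[t] < k + 4 or store(mem, 4, k + 8)[t + 3] >= 1) <-> (t != 9 or t < -10)) and ((k >= 2*store(mem, 4, k + 8)[t + 2] - 3 -> u > -4) -> 2*k + 3*u != t + 6))).
Before the if: ((u > 2 -> 2*t >= 2) -> (((mem[u + 1] != -1 and 2*k > 2*mem[mem[u + 1] + 1] + 2*mem[0] - 11) -> (((mem[mem[u + 1] + 1] < k + 4 or mem[mem[u + 1] + 4] >= 1) <-> (mem[u + 1] != 8 or mem[u + 1] < -11)) and ((k >= 2*mem[mem[u + 1] + 3] - 3 -> 2*k > -4) -> 8*k != mem[u + 1] + 7))) and ((not (mem[u + 1] != -1 and 2*k > 2*mem[mem[u + 1] + 1] + 2*mem[0] - 11)) -> (((mem[mem[u + 1] + 1] < k + 4 or mem[mem[u + 1] + 4] >= 1) <-> (mem[u + 1] != 8 or mem[u + 1] < -11)) and ((k >= 2*mem[mem[u + 1] + 3] - 3 -> u > -4) -> 2*k + 3*u != mem[u + 1] + 7))))) and ((not (u > 2 -> 2*t >= 2)) -> (((t != 0 and 2*k > 2*mem[0] + 2*store(mem, 4, k + 8)[t] - 11) -> (((store(mem, 4, k + 8)[t] < k + 4 or store(mem, 4, k + 8)[t + 3] >= 1) <-> (t != 9 or t < -10)) and ((k >= 2*store(mem, 4, k + 8)[t + 2] - 3 -> 2*k > -4) -> 8*k != t + 6))) and ((not (t != 0 and 2*k > 2*mem[0] + 2*store(mem, 4, k + 8)[t] - 11)) -> (((store(mem, 4, k + 8)[t] < k + 4 or store(mem, 4, k + 8)[t + 3] >= 1) <-> (t != 9 or t < -10)) and ((k >= 2*store(mem, 4, k + 8)[t + 2] - 3 -> u > -4) -> 2*k + 3*u != t + 6)))))
Answer: WP = ((u > 2 -> 2*t >= 2) -> (((mem[u + 1] != -1 and 2*k > 2*mem[mem[u + 1] + 1] + 2*mem[0] - 11) -> (((mem[mem[u + 1] + 1] < k + 4 or mem[mem[u + 1] + 4] >= 1) <-> (mem[u + 1] != 8 or mem[u + 1] < -11)) and ((k >= 2*mem[mem[u + 1] + 3] - 3 -> 2*k > -4) -> 8*k != mem[u + 1] + 7))) and ((not (mem[u + 1] != -1 and 2*k > 2*mem[mem[u + 1] + 1] + 2*mem[0] - 11)) -> (((mem[mem[u + 1] + 1] < k + 4 or mem[mem[u + 1] + 4] >= 1) <-> (mem[u + 1] != 8 or mem[u + 1] < -11)) and ((k >= 2*mem[mem[u + 1] + 3] - 3 -> u > -4) -> 2*k + 3*u != mem[u + 1] + 7))))) and ((not (u > 2 -> 2*t >= 2)) -> (((t != 0 and 2*k > 2*mem[0] + 2*store(mem, 4, k + 8)[t] - 11) -> (((store(mem, 4, k + 8)[t] < k + 4 or store(mem, 4, k + 8)[t + 3] >= 1) <-> (t != 9 or t < -10)) and ((k >= 2*store(mem, 4, k + 8)[t + 2] - 3 -> 2*k > -4) -> 8*k != t + 6))) and ((not (t != 0 and 2*k > 2*mem[0] + 2*store(mem, 4, k + 8)[t] - 11)) -> (((store(mem, 4, k + 8)[t] < k + 4 or store(mem, 4, k + 8)[t + 3] >= 1) <-> (t != 9 or t < -10)) and ((k >= 2*store(mem, 4, k + 8)[t + 2] - 3 -> u > -4) -> 2*k + 3*u != t + 6)))))


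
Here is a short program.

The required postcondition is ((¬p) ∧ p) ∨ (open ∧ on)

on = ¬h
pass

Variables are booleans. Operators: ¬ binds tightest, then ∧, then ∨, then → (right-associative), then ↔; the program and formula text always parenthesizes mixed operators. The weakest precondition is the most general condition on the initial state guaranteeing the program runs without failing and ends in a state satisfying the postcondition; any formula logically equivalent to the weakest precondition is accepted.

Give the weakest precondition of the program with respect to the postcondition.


Working backward. After the program, the postcondition ((¬p) ∧ p) ∨ (open ∧ on) must hold; in canonical form it is open ∧ on.
Before skip: open ∧ on
Before on := ¬h: open ∧ (¬h)
Answer: WP = open ∧ (¬h)


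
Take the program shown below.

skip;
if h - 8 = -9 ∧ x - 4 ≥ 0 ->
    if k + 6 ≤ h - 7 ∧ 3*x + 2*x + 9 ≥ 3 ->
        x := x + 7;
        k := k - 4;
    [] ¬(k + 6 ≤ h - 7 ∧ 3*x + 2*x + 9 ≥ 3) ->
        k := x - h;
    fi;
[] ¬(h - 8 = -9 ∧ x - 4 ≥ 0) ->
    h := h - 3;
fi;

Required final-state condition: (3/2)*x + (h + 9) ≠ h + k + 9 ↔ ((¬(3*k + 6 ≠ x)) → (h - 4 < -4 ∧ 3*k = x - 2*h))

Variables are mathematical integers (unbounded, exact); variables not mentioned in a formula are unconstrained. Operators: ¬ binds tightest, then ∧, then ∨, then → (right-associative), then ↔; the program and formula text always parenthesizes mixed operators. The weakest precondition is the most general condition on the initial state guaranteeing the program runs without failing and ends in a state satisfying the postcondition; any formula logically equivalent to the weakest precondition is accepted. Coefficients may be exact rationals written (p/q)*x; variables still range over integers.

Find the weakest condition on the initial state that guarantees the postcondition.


Working backward. After the program, the postcondition (3/2)*x + (h + 9) ≠ h + k + 9 ↔ ((¬(3*k + 6 ≠ x)) → (h - 4 < -4 ∧ 3*k = x - 2*h)) must hold; in canonical form it is (3/2)*x ≠ k ↔ ((¬(3*k ≠ x - 6)) → (h < 0 ∧ 2*h + 3*k = x)).
Then branch requires ((k ≤ h - 13 ∧ 5*x ≥ -6) → ((3/2)*x ≠ k - 29/2 ↔ ((¬(3*k ≠ x + 13)) → (h < 0 ∧ 2*h + 3*k = x + 19)))) ∧ ((¬(k ≤ h - 13 ∧ 5*x ≥ -6)) → (h + (1/2)*x ≠ 0 ↔ ((¬(2*x ≠ 3*h - 6)) → (h < 0 ∧ 2*x = h)))); else branch requires (3/2)*x ≠ k ↔ ((¬(3*k ≠ x - 6)) → (h < 3 ∧ 2*h + 3*k = x + 6)).
Before the if: ((h = -1 ∧ x ≥ 4) → (((k ≤ h - 13 ∧ 5*x ≥ -6) → ((3/2)*x ≠ k - 29/2 ↔ ((¬(3*k ≠ x + 13)) → (h < 0 ∧ 2*h + 3*k = x + 19)))) ∧ ((¬(k ≤ h - 13 ∧ 5*x ≥ -6)) → (h + (1/2)*x ≠ 0 ↔ ((¬(2*x ≠ 3*h - 6)) → (h < 0 ∧ 2*x = h)))))) ∧ ((¬(h = -1 ∧ x ≥ 4)) → ((3/2)*x ≠ k ↔ ((¬(3*k ≠ x - 6)) → (h < 3 ∧ 2*h + 3*k = x + 6))))
Before skip: ((h = -1 ∧ x ≥ 4) → (((k ≤ h - 13 ∧ 5*x ≥ -6) → ((3/2)*x ≠ k - 29/2 ↔ ((¬(3*k ≠ x + 13)) → (h < 0 ∧ 2*h + 3*k = x + 19)))) ∧ ((¬(k ≤ h - 13 ∧ 5*x ≥ -6)) → (h + (1/2)*x ≠ 0 ↔ ((¬(2*x ≠ 3*h - 6)) → (h < 0 ∧ 2*x = h)))))) ∧ ((¬(h = -1 ∧ x ≥ 4)) → ((3/2)*x ≠ k ↔ ((¬(3*k ≠ x - 6)) → (h < 3 ∧ 2*h + 3*k = x + 6))))
Answer: WP = ((h = -1 ∧ x ≥ 4) → (((k ≤ h - 13 ∧ 5*x ≥ -6) → ((3/2)*x ≠ k - 29/2 ↔ ((¬(3*k ≠ x + 13)) → (h < 0 ∧ 2*h + 3*k = x + 19)))) ∧ ((¬(k ≤ h - 13 ∧ 5*x ≥ -6)) → (h + (1/2)*x ≠ 0 ↔ ((¬(2*x ≠ 3*h - 6)) → (h < 0 ∧ 2*x = h)))))) ∧ ((¬(h = -1 ∧ x ≥ 4)) → ((3/2)*x ≠ k ↔ ((¬(3*k ≠ x - 6)) → (h < 3 ∧ 2*h + 3*k = x + 6))))


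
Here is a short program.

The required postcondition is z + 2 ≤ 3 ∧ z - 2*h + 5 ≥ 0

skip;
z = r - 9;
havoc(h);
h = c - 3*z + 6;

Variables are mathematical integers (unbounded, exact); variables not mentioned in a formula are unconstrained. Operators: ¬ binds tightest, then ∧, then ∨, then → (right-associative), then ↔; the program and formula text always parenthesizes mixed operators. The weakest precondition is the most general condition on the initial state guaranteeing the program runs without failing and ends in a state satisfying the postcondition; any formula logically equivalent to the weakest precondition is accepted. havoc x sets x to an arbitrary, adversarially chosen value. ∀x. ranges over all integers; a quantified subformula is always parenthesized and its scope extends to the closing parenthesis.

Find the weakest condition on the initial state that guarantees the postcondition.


Working backward. After the program, the postcondition z + 2 ≤ 3 ∧ z - 2*h + 5 ≥ 0 must hold; in canonical form it is z ≤ 1 ∧ z ≥ 2*h - 5.
Before h := c - 3*z + 6: z ≤ 1 ∧ 7*z ≥ 2*c + 7
Before havoc h: z ≤ 1 ∧ 7*z ≥ 2*c + 7
Before z := r - 9: r ≤ 10 ∧ 7*r ≥ 2*c + 70
Before skip: r ≤ 10 ∧ 7*r ≥ 2*c + 70
Answer: WP = r ≤ 10 ∧ 7*r ≥ 2*c + 70


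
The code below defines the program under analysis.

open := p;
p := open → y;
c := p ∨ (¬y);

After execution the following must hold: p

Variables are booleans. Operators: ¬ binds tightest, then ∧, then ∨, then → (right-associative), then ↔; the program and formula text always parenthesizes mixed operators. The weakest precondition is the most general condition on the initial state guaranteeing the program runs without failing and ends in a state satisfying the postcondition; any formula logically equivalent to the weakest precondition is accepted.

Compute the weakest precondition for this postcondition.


Working backward. After the program, p must hold.
Before c := p ∨ (¬y): p
Before p := open → y: open → y
Before open := p: p → y
Answer: WP = p → y


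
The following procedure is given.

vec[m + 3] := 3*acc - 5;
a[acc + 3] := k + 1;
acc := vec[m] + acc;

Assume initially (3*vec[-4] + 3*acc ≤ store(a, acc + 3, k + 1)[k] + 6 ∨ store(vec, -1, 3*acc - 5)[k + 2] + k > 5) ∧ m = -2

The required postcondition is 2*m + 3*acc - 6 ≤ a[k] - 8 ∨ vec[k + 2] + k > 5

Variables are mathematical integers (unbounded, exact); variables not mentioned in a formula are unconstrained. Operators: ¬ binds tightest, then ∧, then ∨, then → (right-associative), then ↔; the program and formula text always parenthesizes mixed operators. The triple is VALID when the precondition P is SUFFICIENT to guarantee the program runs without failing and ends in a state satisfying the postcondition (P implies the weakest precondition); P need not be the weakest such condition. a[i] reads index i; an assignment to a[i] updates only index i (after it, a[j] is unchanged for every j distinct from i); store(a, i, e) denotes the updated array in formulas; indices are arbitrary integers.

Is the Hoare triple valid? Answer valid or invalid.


Working backward. After the program, the postcondition 2*m + 3*acc - 6 ≤ a[k] - 8 ∨ vec[k + 2] + k > 5 must hold; in canonical form it is 3*acc + 2*m ≤ a[k] - 2 ∨ vec[k + 2] + k > 5.
Before acc := vec[m] + acc: 3*vec[m] + 3*acc + 2*m ≤ a[k] - 2 ∨ vec[k + 2] + k > 5
Before a[acc + 3] := k + 1: 3*vec[m] + 3*acc + 2*m ≤ store(a, acc + 3, k + 1)[k] - 2 ∨ vec[k + 2] + k > 5
Before vec[m + 3] := 3*acc - 5: 3*store(vec, m + 3, 3*acc - 5)[m] + 3*acc + 2*m ≤ store(a, acc + 3, k + 1)[k] - 2 ∨ store(vec, m + 3, 3*acc - 5)[k + 2] + k > 5
The weakest precondition is 3*store(vec, m + 3, 3*acc - 5)[m] + 3*acc + 2*m ≤ store(a, acc + 3, k + 1)[k] - 2 ∨ store(vec, m + 3, 3*acc - 5)[k + 2] + k > 5.
Check whether (3*vec[-4] + 3*acc ≤ store(a, acc + 3, k + 1)[k] + 6 ∨ store(vec, -1, 3*acc - 5)[k + 2] + k > 5) ∧ m = -2 implies it.
Countermodel: at the initial state a = {[-4] = 6, [-3] = 0, [-2] = 6, [-1] = 6, [1] = 6, [8] = 6, elsewhere 6}, acc = 5, k = -3, m = -2, vec = {[-4] = 4, [-3] = 4, [-2] = -4, [-1] = -55, [1] = 4, [8] = 4, elsewhere 4}, the precondition holds but the weakest precondition fails.
Answer: invalid


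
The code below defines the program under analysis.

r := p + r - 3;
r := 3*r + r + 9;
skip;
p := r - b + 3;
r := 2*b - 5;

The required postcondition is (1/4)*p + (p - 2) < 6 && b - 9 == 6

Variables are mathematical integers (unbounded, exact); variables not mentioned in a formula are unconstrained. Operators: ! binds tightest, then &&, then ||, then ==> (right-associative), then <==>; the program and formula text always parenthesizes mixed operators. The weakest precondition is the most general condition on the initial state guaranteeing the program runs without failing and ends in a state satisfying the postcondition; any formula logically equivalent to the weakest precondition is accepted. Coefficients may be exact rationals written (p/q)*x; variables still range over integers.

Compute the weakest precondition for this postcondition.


Working backward. After the program, the postcondition (1/4)*p + (p - 2) < 6 && b - 9 == 6 must hold; in canonical form it is (5/4)*p < 8 && b == 15.
Before r := 2*b - 5: (5/4)*p < 8 && b == 15
Before p := r - b + 3: (5/4)*r < (5/4)*b + 17/4 && b == 15
Before skip: (5/4)*r < (5/4)*b + 17/4 && b == 15
Before r := 3*r + r + 9: 5*r < (5/4)*b - 7 && b == 15
Before r := p + r - 3: 5*p + 5*r < (5/4)*b + 8 && b == 15
Answer: WP = 5*p + 5*r < (5/4)*b + 8 && b == 15


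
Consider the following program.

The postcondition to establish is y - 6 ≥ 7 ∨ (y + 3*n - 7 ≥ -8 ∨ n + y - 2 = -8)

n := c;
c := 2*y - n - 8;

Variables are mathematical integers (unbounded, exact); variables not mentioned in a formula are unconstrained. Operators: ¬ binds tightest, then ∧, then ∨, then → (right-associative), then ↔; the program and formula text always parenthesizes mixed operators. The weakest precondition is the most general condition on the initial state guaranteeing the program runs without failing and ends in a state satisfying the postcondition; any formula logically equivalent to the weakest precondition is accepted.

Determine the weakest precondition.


Working backward. After the program, the postcondition y - 6 ≥ 7 ∨ (y + 3*n - 7 ≥ -8 ∨ n + y - 2 = -8) must hold; in canonical form it is y ≥ 13 ∨ 3*n + y ≥ -1 ∨ n + y = -6.
Before c := 2*y - n - 8: y ≥ 13 ∨ 3*n + y ≥ -1 ∨ n + y = -6
Before n := c: y ≥ 13 ∨ 3*c + y ≥ -1 ∨ c + y = -6
Answer: WP = y ≥ 13 ∨ 3*c + y ≥ -1 ∨ c + y = -6


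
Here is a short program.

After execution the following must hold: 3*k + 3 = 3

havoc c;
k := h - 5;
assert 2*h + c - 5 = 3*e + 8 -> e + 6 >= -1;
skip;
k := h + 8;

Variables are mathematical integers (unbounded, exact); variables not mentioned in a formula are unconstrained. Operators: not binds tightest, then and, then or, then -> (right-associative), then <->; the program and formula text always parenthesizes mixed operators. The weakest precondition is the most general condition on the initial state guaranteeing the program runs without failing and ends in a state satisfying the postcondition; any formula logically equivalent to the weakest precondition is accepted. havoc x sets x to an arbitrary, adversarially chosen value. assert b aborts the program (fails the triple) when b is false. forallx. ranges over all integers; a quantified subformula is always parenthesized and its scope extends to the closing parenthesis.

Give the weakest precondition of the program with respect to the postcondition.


Working backward. After the program, the postcondition 3*k + 3 = 3 must hold; in canonical form it is 3*k = 0.
Before k := h + 8: 3*h = -24
Before skip: 3*h = -24
Before assert 2*h + c - 5 = 3*e + 8 -> e + 6 >= -1: (c + 2*h = 3*e + 13 -> e >= -7) and 3*h = -24
Before k := h - 5: (c + 2*h = 3*e + 13 -> e >= -7) and 3*h = -24
Before havoc c: forall c_1. ((c_1 + 2*h = 3*e + 13 -> e >= -7) and 3*h = -24)
Answer: WP = forall c_1. ((c_1 + 2*h = 3*e + 13 -> e >= -7) and 3*h = -24)


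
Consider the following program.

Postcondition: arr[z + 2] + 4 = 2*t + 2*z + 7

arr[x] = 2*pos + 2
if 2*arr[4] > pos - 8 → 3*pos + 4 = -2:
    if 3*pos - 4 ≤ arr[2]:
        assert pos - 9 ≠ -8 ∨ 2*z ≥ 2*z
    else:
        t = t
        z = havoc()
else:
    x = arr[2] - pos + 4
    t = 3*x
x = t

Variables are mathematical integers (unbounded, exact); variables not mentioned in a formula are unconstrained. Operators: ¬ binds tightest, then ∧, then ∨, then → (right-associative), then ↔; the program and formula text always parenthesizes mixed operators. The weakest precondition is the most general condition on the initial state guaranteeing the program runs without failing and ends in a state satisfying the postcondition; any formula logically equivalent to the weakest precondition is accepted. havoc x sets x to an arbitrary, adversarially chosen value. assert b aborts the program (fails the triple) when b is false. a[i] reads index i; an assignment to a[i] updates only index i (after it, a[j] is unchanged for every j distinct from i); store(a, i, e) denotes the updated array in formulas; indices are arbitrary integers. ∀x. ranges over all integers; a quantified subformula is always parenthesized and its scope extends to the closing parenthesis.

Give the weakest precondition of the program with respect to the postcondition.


Working backward. After the program, the postcondition arr[z + 2] + 4 = 2*t + 2*z + 7 must hold; in canonical form it is arr[z + 2] = 2*t + 2*z + 3.
Before x := t: arr[z + 2] = 2*t + 2*z + 3
Then branch requires (3*pos ≤ arr[2] + 4 → arr[z + 2] = 2*t + 2*z + 3) ∧ ((¬(3*pos ≤ arr[2] + 4)) → (∀z_1. arr[z_1 + 2] = 2*t + 2*z_1 + 3)); else branch requires arr[z + 2] + 6*pos = 6*arr[2] + 2*z + 27.
Before the if: ((2*arr[4] > pos - 8 → 3*pos = -6) → ((3*pos ≤ arr[2] + 4 → arr[z + 2] = 2*t + 2*z + 3) ∧ ((¬(3*pos ≤ arr[2] + 4)) → (∀z_1. arr[z_1 + 2] = 2*t + 2*z_1 + 3)))) ∧ ((¬(2*arr[4] > pos - 8 → 3*pos = -6)) → arr[z + 2] + 6*pos = 6*arr[2] + 2*z + 27)
Before arr[x] := 2*pos + 2: ((2*store(arr, x, 2*pos + 2)[4] > pos - 8 → 3*pos = -6) → ((3*pos ≤ store(arr, x, 2*pos + 2)[2] + 4 → store(arr, x, 2*pos + 2)[z + 2] = 2*t + 2*z + 3) ∧ ((¬(3*pos ≤ store(arr, x, 2*pos + 2)[2] + 4)) → (∀z_1. store(arr, x, 2*pos + 2)[z_1 + 2] = 2*t + 2*z_1 + 3)))) ∧ ((¬(2*store(arr, x, 2*pos + 2)[4] > pos - 8 → 3*pos = -6)) → store(arr, x, 2*pos + 2)[z + 2] + 6*pos = 6*store(arr, x, 2*pos + 2)[2] + 2*z + 27)
Answer: WP = ((2*store(arr, x, 2*pos + 2)[4] > pos - 8 → 3*pos = -6) → ((3*pos ≤ store(arr, x, 2*pos + 2)[2] + 4 → store(arr, x, 2*pos + 2)[z + 2] = 2*t + 2*z + 3) ∧ ((¬(3*pos ≤ store(arr, x, 2*pos + 2)[2] + 4)) → (∀z_1. store(arr, x, 2*pos + 2)[z_1 + 2] = 2*t + 2*z_1 + 3)))) ∧ ((¬(2*store(arr, x, 2*pos + 2)[4] > pos - 8 → 3*pos = -6)) → store(arr, x, 2*pos + 2)[z + 2] + 6*pos = 6*store(arr, x, 2*pos + 2)[2] + 2*z + 27)


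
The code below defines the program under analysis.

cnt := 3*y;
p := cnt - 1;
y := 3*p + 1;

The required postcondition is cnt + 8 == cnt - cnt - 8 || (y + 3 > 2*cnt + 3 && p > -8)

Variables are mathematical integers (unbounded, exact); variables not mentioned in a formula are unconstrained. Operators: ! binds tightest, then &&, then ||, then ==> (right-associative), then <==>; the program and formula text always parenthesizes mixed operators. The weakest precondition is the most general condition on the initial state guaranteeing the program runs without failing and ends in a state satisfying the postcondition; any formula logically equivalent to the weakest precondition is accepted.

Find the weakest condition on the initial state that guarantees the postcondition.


Working backward. After the program, the postcondition cnt + 8 == cnt - cnt - 8 || (y + 3 > 2*cnt + 3 && p > -8) must hold; in canonical form it is cnt == -16 || (y > 2*cnt && p > -8).
Before y := 3*p + 1: cnt == -16 || (3*p > 2*cnt - 1 && p > -8)
Before p := cnt - 1: cnt == -16 || (cnt > 2 && cnt > -7)
Before cnt := 3*y: 3*y == -16 || (3*y > 2 && 3*y > -7)
Answer: WP = 3*y == -16 || (3*y > 2 && 3*y > -7)


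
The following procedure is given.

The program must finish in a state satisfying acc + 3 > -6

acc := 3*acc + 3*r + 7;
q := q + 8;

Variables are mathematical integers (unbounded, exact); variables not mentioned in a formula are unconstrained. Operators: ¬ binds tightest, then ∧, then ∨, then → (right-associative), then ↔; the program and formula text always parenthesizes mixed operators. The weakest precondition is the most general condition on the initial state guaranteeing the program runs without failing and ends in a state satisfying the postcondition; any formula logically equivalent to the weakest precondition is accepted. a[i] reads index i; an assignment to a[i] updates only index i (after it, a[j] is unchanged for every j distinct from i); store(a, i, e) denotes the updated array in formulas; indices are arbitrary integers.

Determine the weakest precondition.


Working backward. After the program, the postcondition acc + 3 > -6 must hold; in canonical form it is acc > -9.
Before q := q + 8: acc > -9
Before acc := 3*acc + 3*r + 7: 3*acc + 3*r > -16
Answer: WP = 3*acc + 3*r > -16


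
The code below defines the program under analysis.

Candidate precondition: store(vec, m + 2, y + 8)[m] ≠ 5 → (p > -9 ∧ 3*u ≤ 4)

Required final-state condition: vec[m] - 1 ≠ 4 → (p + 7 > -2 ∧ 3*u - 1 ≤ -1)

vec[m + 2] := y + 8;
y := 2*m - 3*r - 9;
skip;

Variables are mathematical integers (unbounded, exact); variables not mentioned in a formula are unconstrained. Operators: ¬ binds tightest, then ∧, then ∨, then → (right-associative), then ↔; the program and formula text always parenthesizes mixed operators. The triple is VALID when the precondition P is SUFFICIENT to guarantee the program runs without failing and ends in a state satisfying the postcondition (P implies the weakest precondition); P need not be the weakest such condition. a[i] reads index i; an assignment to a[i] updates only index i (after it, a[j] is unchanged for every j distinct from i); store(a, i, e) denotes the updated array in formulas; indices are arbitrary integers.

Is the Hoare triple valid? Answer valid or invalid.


Working backward. After the program, the postcondition vec[m] - 1 ≠ 4 → (p + 7 > -2 ∧ 3*u - 1 ≤ -1) must hold; in canonical form it is vec[m] ≠ 5 → (p > -9 ∧ 3*u ≤ 0).
Before skip: vec[m] ≠ 5 → (p > -9 ∧ 3*u ≤ 0)
Before y := 2*m - 3*r - 9: vec[m] ≠ 5 → (p > -9 ∧ 3*u ≤ 0)
Before vec[m + 2] := y + 8: store(vec, m + 2, y + 8)[m] ≠ 5 → (p > -9 ∧ 3*u ≤ 0)
The weakest precondition is store(vec, m + 2, y + 8)[m] ≠ 5 → (p > -9 ∧ 3*u ≤ 0).
Check whether store(vec, m + 2, y + 8)[m] ≠ 5 → (p > -9 ∧ 3*u ≤ 4) implies it.
Countermodel: at the initial state m = 0, p = -8, u = 1, vec = {[0] = 6, [2] = 6, elsewhere 6}, y = 0, the precondition holds but the weakest precondition fails.
Answer: invalid


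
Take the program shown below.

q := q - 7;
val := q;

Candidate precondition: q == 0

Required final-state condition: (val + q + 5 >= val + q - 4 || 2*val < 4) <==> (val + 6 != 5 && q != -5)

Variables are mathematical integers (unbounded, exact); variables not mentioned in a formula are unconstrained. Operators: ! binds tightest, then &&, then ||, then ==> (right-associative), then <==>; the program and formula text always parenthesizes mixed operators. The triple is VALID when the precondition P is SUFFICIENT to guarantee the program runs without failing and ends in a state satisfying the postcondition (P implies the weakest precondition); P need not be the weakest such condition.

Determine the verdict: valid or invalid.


Working backward. After the program, the postcondition (val + q + 5 >= val + q - 4 || 2*val < 4) <==> (val + 6 != 5 && q != -5) must hold; in canonical form it is val != -1 && q != -5.
Before val := q: q != -1 && q != -5
Before q := q - 7: q != 6 && q != 2
The weakest precondition is q != 6 && q != 2.
Check whether q == 0 implies it.
Every state satisfying the precondition satisfies the weakest precondition: the implication holds.
Answer: valid


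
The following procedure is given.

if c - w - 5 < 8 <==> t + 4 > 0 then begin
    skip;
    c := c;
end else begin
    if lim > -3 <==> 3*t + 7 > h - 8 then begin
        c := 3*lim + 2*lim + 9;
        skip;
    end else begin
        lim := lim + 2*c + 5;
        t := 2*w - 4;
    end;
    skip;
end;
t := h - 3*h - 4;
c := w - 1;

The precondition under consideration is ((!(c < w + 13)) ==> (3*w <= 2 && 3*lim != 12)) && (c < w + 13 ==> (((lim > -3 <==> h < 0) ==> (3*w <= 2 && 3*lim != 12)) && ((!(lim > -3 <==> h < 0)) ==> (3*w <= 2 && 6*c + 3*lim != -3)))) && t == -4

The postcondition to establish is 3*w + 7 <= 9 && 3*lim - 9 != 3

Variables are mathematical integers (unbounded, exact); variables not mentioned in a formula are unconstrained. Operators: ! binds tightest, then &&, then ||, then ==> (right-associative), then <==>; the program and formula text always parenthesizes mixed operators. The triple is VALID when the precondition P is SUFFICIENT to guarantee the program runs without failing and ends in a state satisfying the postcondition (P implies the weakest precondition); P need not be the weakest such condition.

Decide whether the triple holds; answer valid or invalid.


Working backward. After the program, the postcondition 3*w + 7 <= 9 && 3*lim - 9 != 3 must hold; in canonical form it is 3*w <= 2 && 3*lim != 12.
Before c := w - 1: 3*w <= 2 && 3*lim != 12
Before t := h - 3*h - 4: 3*w <= 2 && 3*lim != 12
Then branch requires 3*w <= 2 && 3*lim != 12; else branch requires ((lim > -3 <==> 3*t > h - 15) ==> (3*w <= 2 && 3*lim != 12)) && ((!(lim > -3 <==> 3*t > h - 15)) ==> (3*w <= 2 && 6*c + 3*lim != -3)).
Before the if: ((c < w + 13 <==> t > -4) ==> (3*w <= 2 && 3*lim != 12)) && ((!(c < w + 13 <==> t > -4)) ==> (((lim > -3 <==> 3*t > h - 15) ==> (3*w <= 2 && 3*lim != 12)) && ((!(lim > -3 <==> 3*t > h - 15)) ==> (3*w <= 2 && 6*c + 3*lim != -3))))
The weakest precondition is ((c < w + 13 <==> t > -4) ==> (3*w <= 2 && 3*lim != 12)) && ((!(c < w + 13 <==> t > -4)) ==> (((lim > -3 <==> 3*t > h - 15) ==> (3*w <= 2 && 3*lim != 12)) && ((!(lim > -3 <==> 3*t > h - 15)) ==> (3*w <= 2 && 6*c + 3*lim != -3)))).
Check whether ((!(c < w + 13)) ==> (3*w <= 2 && 3*lim != 12)) && (c < w + 13 ==> (((lim > -3 <==> h < 0) ==> (3*w <= 2 && 3*lim != 12)) && ((!(lim > -3 <==> h < 0)) ==> (3*w <= 2 && 6*c + 3*lim != -3)))) && t == -4 implies it.
Countermodel: at the initial state c = 1, h = 0, lim = -3, t = -4, w = 0, the precondition holds but the weakest precondition fails.
Answer: invalid


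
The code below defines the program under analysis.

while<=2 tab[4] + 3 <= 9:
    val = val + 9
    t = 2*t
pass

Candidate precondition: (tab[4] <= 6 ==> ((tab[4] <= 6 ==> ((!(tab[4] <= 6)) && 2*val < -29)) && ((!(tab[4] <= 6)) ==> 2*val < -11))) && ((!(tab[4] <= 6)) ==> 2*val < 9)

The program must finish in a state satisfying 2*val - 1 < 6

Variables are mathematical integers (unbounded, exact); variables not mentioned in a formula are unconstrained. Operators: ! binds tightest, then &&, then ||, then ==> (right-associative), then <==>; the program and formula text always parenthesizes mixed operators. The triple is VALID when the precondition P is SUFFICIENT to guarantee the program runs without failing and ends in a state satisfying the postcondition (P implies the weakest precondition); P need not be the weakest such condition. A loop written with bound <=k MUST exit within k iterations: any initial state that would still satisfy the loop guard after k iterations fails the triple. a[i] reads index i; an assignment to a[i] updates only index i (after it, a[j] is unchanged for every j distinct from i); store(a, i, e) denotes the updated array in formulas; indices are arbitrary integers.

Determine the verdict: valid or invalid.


Working backward. After the program, the postcondition 2*val - 1 < 6 must hold; in canonical form it is 2*val < 7.
Before skip: 2*val < 7
Before the loop (bound <=2), unroll the exhaustion recursion (WP_0 = exit-now case; WP_j = one more guarded iteration, up to j = 2):
  WP_0: (!(tab[4] <= 6)) && 2*val < 7
  WP_1: (tab[4] <= 6 ==> ((!(tab[4] <= 6)) && 2*val < -11)) && ((!(tab[4] <= 6)) ==> 2*val < 7)
  WP_2: (tab[4] <= 6 ==> ((tab[4] <= 6 ==> ((!(tab[4] <= 6)) && 2*val < -29)) && ((!(tab[4] <= 6)) ==> 2*val < -11))) && ((!(tab[4] <= 6)) ==> 2*val < 7)
So before the loop: (tab[4] <= 6 ==> ((tab[4] <= 6 ==> ((!(tab[4] <= 6)) && 2*val < -29)) && ((!(tab[4] <= 6)) ==> 2*val < -11))) && ((!(tab[4] <= 6)) ==> 2*val < 7)
The weakest precondition is (tab[4] <= 6 ==> ((tab[4] <= 6 ==> ((!(tab[4] <= 6)) && 2*val < -29)) && ((!(tab[4] <= 6)) ==> 2*val < -11))) && ((!(tab[4] <= 6)) ==> 2*val < 7).
Check whether (tab[4] <= 6 ==> ((tab[4] <= 6 ==> ((!(tab[4] <= 6)) && 2*val < -29)) && ((!(tab[4] <= 6)) ==> 2*val < -11))) && ((!(tab[4] <= 6)) ==> 2*val < 9) implies it.
Countermodel: at the initial state tab = {[4] = 7, elsewhere 7}, val = 4, the precondition holds but the weakest precondition fails.
Answer: invalid
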